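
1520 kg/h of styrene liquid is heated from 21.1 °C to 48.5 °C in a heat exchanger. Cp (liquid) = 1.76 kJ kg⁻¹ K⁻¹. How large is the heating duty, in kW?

Q = ṁ·Cp·ΔT = 1520 × 1.76 × (48.5 − 21.1) = 73300 kJ/h
Converting: 73300 / 3600 s = 20.361 kW

Q = 20.4 kW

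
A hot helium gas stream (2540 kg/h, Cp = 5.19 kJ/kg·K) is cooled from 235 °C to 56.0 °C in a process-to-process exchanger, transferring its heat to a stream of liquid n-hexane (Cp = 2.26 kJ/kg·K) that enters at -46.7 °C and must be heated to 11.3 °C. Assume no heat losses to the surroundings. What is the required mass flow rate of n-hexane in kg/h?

ṁ_c = 18000 kg/h

Heat released by hot stream: Q = 2540 × 5.19 × (235 − 56.0) = 2.3597e+06 kJ/h
Energy balance on cold side (adiabatic exchanger): Q = ṁ_c·Cp_c·(T_c,out − T_c,in)
ṁ_c = 2.3597e+06 / [2.26 × (11.3 − -46.7)] = 18002 kg/h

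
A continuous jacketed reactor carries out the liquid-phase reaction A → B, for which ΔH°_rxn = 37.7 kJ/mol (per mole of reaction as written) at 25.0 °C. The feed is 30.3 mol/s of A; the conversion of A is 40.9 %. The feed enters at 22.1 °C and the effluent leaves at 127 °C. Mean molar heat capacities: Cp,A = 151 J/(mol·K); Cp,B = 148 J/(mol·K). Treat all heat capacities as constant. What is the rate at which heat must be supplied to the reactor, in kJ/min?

Extent of reaction ξ = 0.409 × 30.3 = 12.393 mol/s
Reaction term: ξ·ΔH°_rxn = 12.393 × 37.7 = 467.2 kJ/s
Sensible, feed 22.1→25 °C: 13.268 kJ/s
Outlet flows (mol/s): A 17.907, B 12.393
Sensible, products 25→127 °C: 462.89 kJ/s
Q = ΔH = 943.36 kJ/s = 943.36 kW
Heat supplied = 56602 kJ/min

Q_in = 56600 kJ/min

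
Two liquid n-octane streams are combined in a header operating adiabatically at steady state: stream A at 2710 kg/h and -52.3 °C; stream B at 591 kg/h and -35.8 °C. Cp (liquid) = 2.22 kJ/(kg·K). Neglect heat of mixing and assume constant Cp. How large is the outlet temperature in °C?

Energy balance with Q = 0: Σ ṁᵢCp,ᵢ(T_out − Tᵢ) = 0
Σ ṁᵢCp,ᵢTᵢ = 2710×2.22×-52.3 + 591×2.22×-35.8 = -361620
Σ ṁᵢCp,ᵢ = 2710×2.22 + 591×2.22 = 7328.2
T_out = -361620 / 7328.2 = -49.346 °C

T_out = -49.3 °C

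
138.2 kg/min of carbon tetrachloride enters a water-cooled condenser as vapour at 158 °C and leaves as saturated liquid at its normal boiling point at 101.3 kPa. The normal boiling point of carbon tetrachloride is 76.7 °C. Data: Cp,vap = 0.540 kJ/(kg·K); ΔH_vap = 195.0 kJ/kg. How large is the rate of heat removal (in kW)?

vapour 158→76.7 °C: -43.902 kJ/kg
condensation at 76.7 °C: -195 kJ/kg
Δh = -43.902 + -195 = -238.9 kJ/kg
Q = ṁ·Δh = 138.2 kg/min × -238.9 kJ/kg = -33016 kJ/min
|Q| = 550.27 kW

Q_c = 550 kW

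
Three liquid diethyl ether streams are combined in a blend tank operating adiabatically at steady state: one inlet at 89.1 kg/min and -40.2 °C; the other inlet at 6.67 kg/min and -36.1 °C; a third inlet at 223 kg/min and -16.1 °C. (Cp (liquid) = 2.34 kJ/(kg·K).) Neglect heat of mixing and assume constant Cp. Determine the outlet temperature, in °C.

Energy balance with Q = 0: Σ ṁᵢCp,ᵢ(T_out − Tᵢ) = 0
T_out = Σ ṁᵢCp,ᵢTᵢ / Σ ṁᵢCp,ᵢ
      = -17346 / 745.92 = -23.255 °C

T_out = -23.3 °C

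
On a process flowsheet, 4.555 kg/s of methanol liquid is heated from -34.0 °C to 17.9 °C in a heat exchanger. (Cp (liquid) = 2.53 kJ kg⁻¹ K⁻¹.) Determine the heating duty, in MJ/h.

Q = 2150 MJ/h

Q = ṁ·Cp·ΔT = 4.555 × 2.53 × (17.9 − -34.0) = 598.1 kJ/s
Heating duty = 2153.2 MJ/h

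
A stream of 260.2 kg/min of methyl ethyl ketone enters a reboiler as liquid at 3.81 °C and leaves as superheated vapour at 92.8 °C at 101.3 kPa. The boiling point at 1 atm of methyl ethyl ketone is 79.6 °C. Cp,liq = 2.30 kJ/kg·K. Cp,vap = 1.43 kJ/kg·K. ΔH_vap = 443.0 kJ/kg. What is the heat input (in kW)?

liquid 3.81→79.6 °C: 174.32 kJ/kg
vaporisation at 79.6 °C: 443 kJ/kg
vapour 79.6→92.8 °C: 18.876 kJ/kg
Δh = 174.32 + 443 + 18.876 = 636.19 kJ/kg
Q = ṁ·Δh = 260.2 kg/min × 636.19 kJ/kg = 165540 kJ/min
|Q| = 2759 kW

Q = 2760 kW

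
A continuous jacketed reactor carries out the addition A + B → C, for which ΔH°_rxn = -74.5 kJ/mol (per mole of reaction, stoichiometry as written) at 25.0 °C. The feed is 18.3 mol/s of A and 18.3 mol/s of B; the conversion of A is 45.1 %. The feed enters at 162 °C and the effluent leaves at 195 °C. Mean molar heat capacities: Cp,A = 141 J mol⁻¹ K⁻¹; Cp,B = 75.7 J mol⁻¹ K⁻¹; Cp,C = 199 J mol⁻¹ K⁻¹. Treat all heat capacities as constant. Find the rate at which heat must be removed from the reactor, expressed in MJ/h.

Q_out = 1830 MJ/h

Extent of reaction ξ = 0.451 × 18.3 = 8.2533 mol/s
Reaction term: ξ·ΔH°_rxn = 8.2533 × -74.5 = -614.87 kJ/s
Sensible, feed 162→25 °C: -543.29 kJ/s
Outlet flows (mol/s): A 10.047, B 10.047, C 8.2533
Sensible, products 25→195 °C: 649.32 kJ/s
Q = ΔH = -508.84 kJ/s = -508.84 kW
Heat removed = 1831.8 MJ/h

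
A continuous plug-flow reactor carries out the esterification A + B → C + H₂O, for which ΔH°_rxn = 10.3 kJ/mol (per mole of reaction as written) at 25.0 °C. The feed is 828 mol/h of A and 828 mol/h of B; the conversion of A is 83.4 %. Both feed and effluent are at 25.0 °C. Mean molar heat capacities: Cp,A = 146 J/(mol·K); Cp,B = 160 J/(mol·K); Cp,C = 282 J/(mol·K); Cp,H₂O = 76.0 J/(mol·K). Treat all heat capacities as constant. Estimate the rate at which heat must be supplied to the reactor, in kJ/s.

Q_in = 1.98 kJ/s

Extent of reaction ξ = 0.834 × 828 = 690.55 mol/h
Reaction term: ξ·ΔH°_rxn = 690.55 × 10.3 = 7112.7 kJ/h
Q = ΔH = 7112.7 kJ/h = 1.9757 kW
Heat supplied = 1.9757 kJ/s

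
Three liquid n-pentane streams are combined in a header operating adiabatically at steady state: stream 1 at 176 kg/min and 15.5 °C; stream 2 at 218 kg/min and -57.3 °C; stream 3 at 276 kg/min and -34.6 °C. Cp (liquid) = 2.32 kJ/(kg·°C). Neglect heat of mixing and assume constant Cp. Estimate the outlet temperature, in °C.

No heat crosses the boundary, so H_out = H_in.
Σ ṁᵢCp,ᵢTᵢ = 176×2.32×15.5 + 218×2.32×-57.3 + 276×2.32×-34.6 = -44806
Σ ṁᵢCp,ᵢ = 176×2.32 + 218×2.32 + 276×2.32 = 1554.4
T_out = -44806 / 1554.4 = -28.825 °C

T_out = -28.8 °C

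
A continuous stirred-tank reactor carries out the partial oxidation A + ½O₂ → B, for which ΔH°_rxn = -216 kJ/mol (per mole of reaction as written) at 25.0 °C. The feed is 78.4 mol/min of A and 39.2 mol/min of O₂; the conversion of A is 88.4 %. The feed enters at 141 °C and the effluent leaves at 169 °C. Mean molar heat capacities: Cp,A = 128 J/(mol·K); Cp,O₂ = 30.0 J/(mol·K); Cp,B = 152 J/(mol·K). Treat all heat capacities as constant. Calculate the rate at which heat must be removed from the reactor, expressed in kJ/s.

Extent of reaction ξ = 0.884 × 78.4 = 69.306 mol/min
Reaction term: ξ·ΔH°_rxn = 69.306 × -216 = -14970 kJ/min
Sensible, feed 141→25 °C: -1300.5 kJ/min
Outlet flows (mol/min): A 9.0944, O₂ 4.5472, B 69.306
Sensible, products 25→169 °C: 1704.2 kJ/min
Q = ΔH = -14566 kJ/min = -242.77 kW
Heat removed = 242.77 kJ/s

Q_out = 243 kJ/s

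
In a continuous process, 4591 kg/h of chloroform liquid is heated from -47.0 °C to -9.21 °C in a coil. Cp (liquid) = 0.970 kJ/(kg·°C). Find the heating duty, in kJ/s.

Q = ṁ·Cp·ΔT = 4591 × 0.970 × (-9.21 − -47.0) = 168290 kJ/h
Converting: 168290 / 3600 s = 46.747 kW

Q = 46.7 kJ/s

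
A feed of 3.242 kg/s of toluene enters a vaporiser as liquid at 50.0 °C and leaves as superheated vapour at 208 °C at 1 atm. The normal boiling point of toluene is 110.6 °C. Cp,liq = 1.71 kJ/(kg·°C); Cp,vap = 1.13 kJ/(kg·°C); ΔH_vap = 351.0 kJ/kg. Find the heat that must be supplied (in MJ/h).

Q = 6590 MJ/h

liquid 50.0→110.6 °C: 103.63 kJ/kg
vaporisation at 110.6 °C: 351 kJ/kg
vapour 110.6→208 °C: 110.06 kJ/kg
Δh = 103.63 + 351 + 110.06 = 564.69 kJ/kg
Q = ṁ·Δh = 3.242 kg/s × 564.69 kJ/kg = 1830.7 kJ/s
|Q| = 1830.7 kW = 6590.6 MJ/h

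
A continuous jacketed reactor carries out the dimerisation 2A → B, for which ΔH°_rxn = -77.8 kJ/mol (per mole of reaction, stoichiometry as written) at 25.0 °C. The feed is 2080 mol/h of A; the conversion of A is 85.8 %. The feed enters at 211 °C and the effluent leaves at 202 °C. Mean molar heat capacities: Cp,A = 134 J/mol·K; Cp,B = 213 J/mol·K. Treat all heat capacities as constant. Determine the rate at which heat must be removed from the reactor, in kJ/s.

Extent of reaction ξ = 0.858 × 2080 / 2 = 892.32 mol/h
Reaction term: ξ·ΔH°_rxn = 892.32 × -77.8 = -69422 kJ/h
Sensible, feed 211→25 °C: -51842 kJ/h
Outlet flows (mol/h): A 295.36, B 892.32
Sensible, products 25→202 °C: 40647 kJ/h
Q = ΔH = -80618 kJ/h = -22.394 kW
Heat removed = 22.394 kJ/s

Q_out = 22.4 kJ/s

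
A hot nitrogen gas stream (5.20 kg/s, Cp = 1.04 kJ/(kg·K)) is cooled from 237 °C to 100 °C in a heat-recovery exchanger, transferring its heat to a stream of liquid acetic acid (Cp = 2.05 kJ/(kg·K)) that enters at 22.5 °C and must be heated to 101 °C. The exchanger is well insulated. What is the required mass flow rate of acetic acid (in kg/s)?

Heat released by hot stream: Q = 5.20 × 1.04 × (237 − 100) = 740.9 kJ/s
Energy balance on cold side (adiabatic exchanger): Q = ṁ_c·Cp_c·(T_c,out − T_c,in)
ṁ_c = 740.9 / [2.05 × (101 − 22.5)] = 4.604 kg/s

ṁ_c = 4.60 kg/s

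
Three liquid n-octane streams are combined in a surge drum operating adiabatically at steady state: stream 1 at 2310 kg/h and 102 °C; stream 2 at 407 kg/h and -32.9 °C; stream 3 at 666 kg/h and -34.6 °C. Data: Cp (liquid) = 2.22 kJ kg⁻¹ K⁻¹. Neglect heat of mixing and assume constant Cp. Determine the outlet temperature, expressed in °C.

T_out = 58.9 °C

Adiabatic, steady state ⇒ Σ ṁᵢCp,ᵢ(T_out − Tᵢ) = 0
Σ ṁᵢCp,ᵢTᵢ = 2310×2.22×102 + 407×2.22×-32.9 + 666×2.22×-34.6 = 442190
Σ ṁᵢCp,ᵢ = 2310×2.22 + 407×2.22 + 666×2.22 = 7510.3
T_out = 442190 / 7510.3 = 58.879 °C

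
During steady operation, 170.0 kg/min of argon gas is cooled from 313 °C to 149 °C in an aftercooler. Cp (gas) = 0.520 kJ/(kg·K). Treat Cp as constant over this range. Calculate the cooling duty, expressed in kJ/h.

Q = ṁ·Cp·ΔT = 170.0 × 0.520 × (149 − 313) = -14498 kJ/min
Converting: 14498 / 60 s = 241.63 kW
Cooling duty = 869860 kJ/h

Q_c = 870000 kJ/h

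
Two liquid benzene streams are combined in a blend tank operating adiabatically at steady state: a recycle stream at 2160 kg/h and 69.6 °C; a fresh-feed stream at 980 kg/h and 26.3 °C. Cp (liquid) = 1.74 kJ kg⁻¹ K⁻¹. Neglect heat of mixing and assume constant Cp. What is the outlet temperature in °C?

Energy balance with Q = 0: Σ ṁᵢCp,ᵢ(T_out − Tᵢ) = 0
Σ ṁᵢCp,ᵢTᵢ = 2160×1.74×69.6 + 980×1.74×26.3 = 306430
Σ ṁᵢCp,ᵢ = 2160×1.74 + 980×1.74 = 5463.6
T_out = 306430 / 5463.6 = 56.086 °C

T_out = 56.1 °C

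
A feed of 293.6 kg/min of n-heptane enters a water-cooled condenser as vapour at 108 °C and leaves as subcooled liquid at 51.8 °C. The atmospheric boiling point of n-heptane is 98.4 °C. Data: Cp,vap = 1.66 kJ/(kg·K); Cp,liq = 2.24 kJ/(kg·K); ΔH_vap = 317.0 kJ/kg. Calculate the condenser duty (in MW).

Q_c = 2.14 MW

vapour 108→98.4 °C: -15.936 kJ/kg
condensation at 98.4 °C: -317 kJ/kg
liquid 98.4→51.8 °C: -104.38 kJ/kg
Δh = -15.936 + -317 + -104.38 = -437.32 kJ/kg
Q = ṁ·Δh = 293.6 kg/min × -437.32 kJ/kg = -128400 kJ/min
|Q| = 2140 kW = 2.14 MW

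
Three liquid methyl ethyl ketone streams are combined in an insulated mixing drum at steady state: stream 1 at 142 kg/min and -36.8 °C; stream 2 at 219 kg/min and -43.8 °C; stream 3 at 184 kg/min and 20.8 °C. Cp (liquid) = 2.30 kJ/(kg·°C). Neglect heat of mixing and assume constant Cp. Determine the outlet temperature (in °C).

No heat crosses the boundary, so H_out = H_in.
Σ ṁᵢCp,ᵢTᵢ = 142×2.30×-36.8 + 219×2.30×-43.8 + 184×2.30×20.8 = -25278
Σ ṁᵢCp,ᵢ = 142×2.30 + 219×2.30 + 184×2.30 = 1253.5
T_out = -25278 / 1253.5 = -20.166 °C

T_out = -20.2 °C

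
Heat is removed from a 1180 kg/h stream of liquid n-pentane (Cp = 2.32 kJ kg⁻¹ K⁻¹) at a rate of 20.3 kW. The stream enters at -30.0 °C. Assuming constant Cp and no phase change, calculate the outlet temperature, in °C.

T_out = -56.7 °C

Q = 20.3 kW = 73080 kJ/h
ΔT = Q/(ṁ·Cp) = 73080/(1180×2.32) = 26.695 K
T_out = -30.0 − 26.695 = -56.695 °C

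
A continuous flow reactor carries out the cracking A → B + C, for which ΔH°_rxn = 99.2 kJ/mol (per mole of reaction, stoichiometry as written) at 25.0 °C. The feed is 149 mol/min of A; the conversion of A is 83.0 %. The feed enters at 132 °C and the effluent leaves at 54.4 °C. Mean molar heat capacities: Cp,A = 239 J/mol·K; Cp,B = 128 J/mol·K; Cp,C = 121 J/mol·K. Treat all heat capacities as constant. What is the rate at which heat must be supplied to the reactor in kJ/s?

Q_in = 159 kJ/s

Extent of reaction ξ = 0.830 × 149 = 123.67 mol/min
Reaction term: ξ·ΔH°_rxn = 123.67 × 99.2 = 12268 kJ/min
Sensible, feed 132→25 °C: -3810.4 kJ/min
Outlet flows (mol/min): A 25.33, B 123.67, C 123.67
Sensible, products 25→54.4 °C: 1083.3 kJ/min
Q = ΔH = 9541 kJ/min = 159.02 kW
Heat supplied = 159.02 kJ/s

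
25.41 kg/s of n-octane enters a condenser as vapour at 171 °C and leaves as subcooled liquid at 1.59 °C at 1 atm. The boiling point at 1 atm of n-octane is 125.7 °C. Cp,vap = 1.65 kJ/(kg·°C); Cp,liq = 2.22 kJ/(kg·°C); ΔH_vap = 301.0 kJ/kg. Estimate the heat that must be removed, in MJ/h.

vapour 171→125.7 °C: -74.745 kJ/kg
condensation at 125.7 °C: -301 kJ/kg
liquid 125.7→1.59 °C: -275.52 kJ/kg
Δh = -74.745 + -301 + -275.52 = -651.27 kJ/kg
Q = ṁ·Δh = 25.41 kg/s × -651.27 kJ/kg = -16549 kJ/s
|Q| = 16549 kW = 59576 MJ/h

Q_c = 59600 MJ/h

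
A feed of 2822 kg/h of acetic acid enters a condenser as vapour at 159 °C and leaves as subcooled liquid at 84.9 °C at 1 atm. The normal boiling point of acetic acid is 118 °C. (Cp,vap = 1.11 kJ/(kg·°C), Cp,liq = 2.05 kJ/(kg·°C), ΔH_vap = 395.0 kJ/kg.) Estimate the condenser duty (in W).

vapour 159→118 °C: -45.51 kJ/kg
condensation at 118 °C: -395 kJ/kg
liquid 118→84.9 °C: -67.855 kJ/kg
Δh = -45.51 + -395 + -67.855 = -508.37 kJ/kg
Q = ṁ·Δh = 2822 kg/h × -508.37 kJ/kg = -1.4346e+06 kJ/h
|Q| = 398.5 kW = 398500 W

Q_c = 399000 W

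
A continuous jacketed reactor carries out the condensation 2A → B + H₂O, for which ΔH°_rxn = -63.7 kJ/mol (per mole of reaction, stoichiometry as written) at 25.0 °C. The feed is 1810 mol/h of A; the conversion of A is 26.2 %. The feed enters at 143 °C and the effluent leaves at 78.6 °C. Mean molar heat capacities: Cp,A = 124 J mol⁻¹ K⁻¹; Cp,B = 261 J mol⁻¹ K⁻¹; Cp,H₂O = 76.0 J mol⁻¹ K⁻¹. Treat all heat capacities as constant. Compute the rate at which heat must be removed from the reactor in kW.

Extent of reaction ξ = 0.262 × 1810 / 2 = 237.11 mol/h
Reaction term: ξ·ΔH°_rxn = 237.11 × -63.7 = -15104 kJ/h
Sensible, feed 143→25 °C: -26484 kJ/h
Outlet flows (mol/h): A 1335.8, B 237.11, H₂O 237.11
Sensible, products 25→78.6 °C: 13161 kJ/h
Q = ΔH = -28427 kJ/h = -7.8963 kW
Heat removed = 7.8963 kW

Q_out = 7.90 kW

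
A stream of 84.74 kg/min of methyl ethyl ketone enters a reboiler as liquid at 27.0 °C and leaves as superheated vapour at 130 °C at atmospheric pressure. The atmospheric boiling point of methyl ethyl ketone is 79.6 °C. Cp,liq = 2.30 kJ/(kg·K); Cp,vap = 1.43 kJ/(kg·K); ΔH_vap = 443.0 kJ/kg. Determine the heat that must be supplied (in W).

liquid 27.0→79.6 °C: 120.98 kJ/kg
vaporisation at 79.6 °C: 443 kJ/kg
vapour 79.6→130 °C: 72.072 kJ/kg
Δh = 120.98 + 443 + 72.072 = 636.05 kJ/kg
Q = ṁ·Δh = 84.74 kg/min × 636.05 kJ/kg = 53899 kJ/min
|Q| = 898.32 kW = 898320 W

Q = 898000 W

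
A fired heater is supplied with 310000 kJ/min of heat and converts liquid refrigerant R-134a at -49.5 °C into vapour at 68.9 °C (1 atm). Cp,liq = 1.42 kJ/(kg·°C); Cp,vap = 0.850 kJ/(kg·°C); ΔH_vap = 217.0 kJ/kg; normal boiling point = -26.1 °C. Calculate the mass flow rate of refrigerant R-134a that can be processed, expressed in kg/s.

ṁ = 15.6 kg/s

Δh = 1.42×(-26.1−-49.5) + 217.0 + 0.850×(68.9−-26.1) = 330.98 kJ/kg
Q = 310000 kJ/min = 5166.7 kJ/s = 5166.7 kJ/s
ṁ = Q/Δh = 5166.7 / 330.98 = 15.61 kg/s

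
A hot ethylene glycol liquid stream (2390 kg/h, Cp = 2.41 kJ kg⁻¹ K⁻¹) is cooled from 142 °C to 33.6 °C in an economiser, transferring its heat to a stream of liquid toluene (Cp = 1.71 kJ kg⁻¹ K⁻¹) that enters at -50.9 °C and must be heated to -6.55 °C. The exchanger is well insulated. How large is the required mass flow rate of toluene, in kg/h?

Heat released by hot stream: Q = 2390 × 2.41 × (142 − 33.6) = 624370 kJ/h
Energy balance on cold side (adiabatic exchanger): Q = ṁ_c·Cp_c·(T_c,out − T_c,in)
ṁ_c = 624370 / [1.71 × (-6.55 − -50.9)] = 8232.9 kg/h

ṁ_c = 8230 kg/h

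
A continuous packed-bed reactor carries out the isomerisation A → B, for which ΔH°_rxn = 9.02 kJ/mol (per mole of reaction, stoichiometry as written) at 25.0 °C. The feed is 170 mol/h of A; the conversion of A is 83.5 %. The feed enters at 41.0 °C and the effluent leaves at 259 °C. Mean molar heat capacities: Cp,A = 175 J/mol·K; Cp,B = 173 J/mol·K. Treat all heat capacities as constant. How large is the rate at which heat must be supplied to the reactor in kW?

Q_in = 2.14 kW

Extent of reaction ξ = 0.835 × 170 = 141.95 mol/h
Reaction term: ξ·ΔH°_rxn = 141.95 × 9.02 = 1280.4 kJ/h
Sensible, feed 41.0→25 °C: -476 kJ/h
Outlet flows (mol/h): A 28.05, B 141.95
Sensible, products 25→259 °C: 6895.1 kJ/h
Q = ΔH = 7699.5 kJ/h = 2.1387 kW
Heat supplied = 2.1387 kW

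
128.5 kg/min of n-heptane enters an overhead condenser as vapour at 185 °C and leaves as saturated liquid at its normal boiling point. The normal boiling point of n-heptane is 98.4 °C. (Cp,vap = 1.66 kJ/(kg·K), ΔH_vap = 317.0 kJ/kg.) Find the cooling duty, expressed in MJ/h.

vapour 185→98.4 °C: -143.76 kJ/kg
condensation at 98.4 °C: -317 kJ/kg
Δh = -143.76 + -317 = -460.76 kJ/kg
Q = ṁ·Δh = 128.5 kg/min × -460.76 kJ/kg = -59207 kJ/min
|Q| = 986.79 kW = 3552.4 MJ/h

Q_c = 3550 MJ/h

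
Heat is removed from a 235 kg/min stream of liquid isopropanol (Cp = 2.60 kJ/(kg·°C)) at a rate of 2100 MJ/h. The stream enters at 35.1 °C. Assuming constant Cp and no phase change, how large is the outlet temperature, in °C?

T_out = -22.2 °C

Q = 2100 MJ/h = 35000 kJ/min
ΔT = Q/(ṁ·Cp) = 35000/(235×2.60) = 57.283 K
T_out = 35.1 − 57.283 = -22.183 °C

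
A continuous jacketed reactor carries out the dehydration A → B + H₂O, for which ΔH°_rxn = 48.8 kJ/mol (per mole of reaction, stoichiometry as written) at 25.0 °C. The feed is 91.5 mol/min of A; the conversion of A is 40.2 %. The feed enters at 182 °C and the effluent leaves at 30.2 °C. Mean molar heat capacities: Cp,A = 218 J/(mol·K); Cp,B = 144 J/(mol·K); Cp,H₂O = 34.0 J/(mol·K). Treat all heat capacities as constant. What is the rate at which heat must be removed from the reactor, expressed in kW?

Q_out = 20.7 kW

Extent of reaction ξ = 0.402 × 91.5 = 36.783 mol/min
Reaction term: ξ·ΔH°_rxn = 36.783 × 48.8 = 1795 kJ/min
Sensible, feed 182→25 °C: -3131.7 kJ/min
Outlet flows (mol/min): A 54.717, B 36.783, H₂O 36.783
Sensible, products 25→30.2 °C: 96.074 kJ/min
Q = ΔH = -1240.6 kJ/min = -20.677 kW
Heat removed = 20.677 kW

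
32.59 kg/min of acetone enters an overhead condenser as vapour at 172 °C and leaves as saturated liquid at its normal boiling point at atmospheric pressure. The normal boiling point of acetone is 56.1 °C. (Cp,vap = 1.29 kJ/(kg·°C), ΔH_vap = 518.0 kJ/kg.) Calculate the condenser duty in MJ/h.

vapour 172→56.1 °C: -149.51 kJ/kg
condensation at 56.1 °C: -518 kJ/kg
Δh = -149.51 + -518 = -667.51 kJ/kg
Q = ṁ·Δh = 32.59 kg/min × -667.51 kJ/kg = -21754 kJ/min
|Q| = 362.57 kW = 1305.3 MJ/h

Q_c = 1310 MJ/h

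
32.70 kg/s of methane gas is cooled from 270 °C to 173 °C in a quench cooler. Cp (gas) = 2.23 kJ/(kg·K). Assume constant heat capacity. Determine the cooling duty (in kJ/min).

Q_c = 424000 kJ/min

Q = ṁ·Cp·ΔT = 32.70 × 2.23 × (173 − 270) = -7073.3 kJ/s
Cooling duty = 424400 kJ/min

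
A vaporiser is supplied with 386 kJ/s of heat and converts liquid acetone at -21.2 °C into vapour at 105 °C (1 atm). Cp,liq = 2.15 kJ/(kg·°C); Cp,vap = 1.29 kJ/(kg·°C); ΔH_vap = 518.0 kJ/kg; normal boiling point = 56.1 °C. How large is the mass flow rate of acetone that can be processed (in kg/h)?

Δh = 2.15×(56.1−-21.2) + 518.0 + 1.29×(105−56.1) = 747.28 kJ/kg
Q = 386 kJ/s = 386 kJ/s = 1.3896e+06 kJ/h
ṁ = Q/Δh = 1.3896e+06 / 747.28 = 1859.6 kg/h

ṁ = 1860 kg/h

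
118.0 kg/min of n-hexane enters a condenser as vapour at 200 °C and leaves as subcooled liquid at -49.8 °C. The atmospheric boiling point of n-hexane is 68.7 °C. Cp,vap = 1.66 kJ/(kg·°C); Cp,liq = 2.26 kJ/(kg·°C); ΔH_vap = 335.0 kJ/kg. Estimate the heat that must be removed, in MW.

Q_c = 1.61 MW

vapour 200→68.7 °C: -217.96 kJ/kg
condensation at 68.7 °C: -335 kJ/kg
liquid 68.7→-49.8 °C: -267.81 kJ/kg
Δh = -217.96 + -335 + -267.81 = -820.77 kJ/kg
Q = ṁ·Δh = 118.0 kg/min × -820.77 kJ/kg = -96851 kJ/min
|Q| = 1614.2 kW = 1.6142 MW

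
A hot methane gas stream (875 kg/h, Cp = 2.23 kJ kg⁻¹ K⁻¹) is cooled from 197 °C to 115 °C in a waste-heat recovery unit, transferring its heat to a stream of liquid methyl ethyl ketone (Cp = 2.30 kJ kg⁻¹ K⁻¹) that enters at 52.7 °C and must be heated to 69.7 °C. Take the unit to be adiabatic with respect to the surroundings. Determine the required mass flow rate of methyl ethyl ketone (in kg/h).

Heat released by hot stream: Q = 875 × 2.23 × (197 − 115) = 160000 kJ/h
Energy balance on cold side (adiabatic exchanger): Q = ṁ_c·Cp_c·(T_c,out − T_c,in)
ṁ_c = 160000 / [2.30 × (69.7 − 52.7)] = 4092.1 kg/h

ṁ_c = 4090 kg/h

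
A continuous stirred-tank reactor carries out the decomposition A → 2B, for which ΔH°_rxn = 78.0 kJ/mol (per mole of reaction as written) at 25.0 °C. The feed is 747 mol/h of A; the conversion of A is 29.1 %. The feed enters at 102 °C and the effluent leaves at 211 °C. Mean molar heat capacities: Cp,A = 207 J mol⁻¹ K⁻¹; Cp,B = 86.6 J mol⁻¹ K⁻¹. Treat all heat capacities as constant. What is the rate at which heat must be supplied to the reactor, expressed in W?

Q_in = 9010 W

Extent of reaction ξ = 0.291 × 747 = 217.38 mol/h
Reaction term: ξ·ΔH°_rxn = 217.38 × 78.0 = 16955 kJ/h
Sensible, feed 102→25 °C: -11906 kJ/h
Outlet flows (mol/h): A 529.62, B 434.75
Sensible, products 25→211 °C: 27394 kJ/h
Q = ΔH = 32443 kJ/h = 9.012 kW
Heat supplied = 9012 W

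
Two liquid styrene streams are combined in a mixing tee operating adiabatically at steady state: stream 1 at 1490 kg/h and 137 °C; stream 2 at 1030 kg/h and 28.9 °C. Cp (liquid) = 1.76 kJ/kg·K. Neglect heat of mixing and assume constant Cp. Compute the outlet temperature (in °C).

No heat crosses the boundary, so H_out = H_in.
Σ ṁᵢCp,ᵢTᵢ = 1490×1.76×137 + 1030×1.76×28.9 = 411660
Σ ṁᵢCp,ᵢ = 1490×1.76 + 1030×1.76 = 4435.2
T_out = 411660 / 4435.2 = 92.816 °C

T_out = 92.8 °C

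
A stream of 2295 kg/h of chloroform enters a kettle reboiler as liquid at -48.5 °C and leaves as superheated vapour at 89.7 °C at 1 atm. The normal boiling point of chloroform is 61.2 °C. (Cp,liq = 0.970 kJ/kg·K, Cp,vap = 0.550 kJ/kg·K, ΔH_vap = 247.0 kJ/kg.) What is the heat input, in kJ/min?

liquid -48.5→61.2 °C: 106.41 kJ/kg
vaporisation at 61.2 °C: 247 kJ/kg
vapour 61.2→89.7 °C: 15.675 kJ/kg
Δh = 106.41 + 247 + 15.675 = 369.08 kJ/kg
Q = ṁ·Δh = 2295 kg/h × 369.08 kJ/kg = 847050 kJ/h
|Q| = 235.29 kW = 14117 kJ/min

Q = 14100 kJ/min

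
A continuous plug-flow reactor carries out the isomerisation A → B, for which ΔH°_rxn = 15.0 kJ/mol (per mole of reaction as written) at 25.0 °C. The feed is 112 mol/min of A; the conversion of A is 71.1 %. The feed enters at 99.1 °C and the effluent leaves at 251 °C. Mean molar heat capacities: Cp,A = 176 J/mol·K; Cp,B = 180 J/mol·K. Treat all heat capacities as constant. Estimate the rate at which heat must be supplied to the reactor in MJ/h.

Extent of reaction ξ = 0.711 × 112 = 79.632 mol/min
Reaction term: ξ·ΔH°_rxn = 79.632 × 15.0 = 1194.5 kJ/min
Sensible, feed 99.1→25 °C: -1460.7 kJ/min
Outlet flows (mol/min): A 32.368, B 79.632
Sensible, products 25→251 °C: 4526.9 kJ/min
Q = ΔH = 4260.7 kJ/min = 71.012 kW
Heat supplied = 255.64 MJ/h

Q_in = 256 MJ/h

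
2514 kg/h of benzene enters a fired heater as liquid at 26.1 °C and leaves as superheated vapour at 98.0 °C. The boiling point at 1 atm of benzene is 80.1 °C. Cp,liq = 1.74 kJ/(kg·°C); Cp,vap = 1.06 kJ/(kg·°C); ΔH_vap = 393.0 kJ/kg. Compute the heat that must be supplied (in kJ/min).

Q = 21200 kJ/min

liquid 26.1→80.1 °C: 93.96 kJ/kg
vaporisation at 80.1 °C: 393 kJ/kg
vapour 80.1→98.0 °C: 18.974 kJ/kg
Δh = 93.96 + 393 + 18.974 = 505.93 kJ/kg
Q = ṁ·Δh = 2514 kg/h × 505.93 kJ/kg = 1.2719e+06 kJ/h
|Q| = 353.31 kW = 21199 kJ/min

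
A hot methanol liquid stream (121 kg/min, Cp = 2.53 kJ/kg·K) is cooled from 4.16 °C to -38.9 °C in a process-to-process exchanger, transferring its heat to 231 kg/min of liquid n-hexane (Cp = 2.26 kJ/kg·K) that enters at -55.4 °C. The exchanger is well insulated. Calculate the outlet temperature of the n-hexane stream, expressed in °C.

Heat released by hot stream: Q = 121 × 2.53 × (4.16 − -38.9) = 13182 kJ/min
Energy balance on cold side (adiabatic exchanger): Q = ṁ_c·Cp_c·(T_c,out − T_c,in)
T_c,out = -55.4 + 13182/(231 × 2.26) = -30.15 °C

T_c,out = -30.2 °C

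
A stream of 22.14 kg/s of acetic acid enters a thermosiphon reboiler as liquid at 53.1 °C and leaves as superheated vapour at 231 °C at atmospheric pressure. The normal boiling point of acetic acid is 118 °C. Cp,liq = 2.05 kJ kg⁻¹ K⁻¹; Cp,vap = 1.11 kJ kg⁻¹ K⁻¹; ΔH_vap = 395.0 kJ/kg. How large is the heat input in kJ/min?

Q = 868000 kJ/min

liquid 53.1→118 °C: 133.04 kJ/kg
vaporisation at 118 °C: 395 kJ/kg
vapour 118→231 °C: 125.43 kJ/kg
Δh = 133.04 + 395 + 125.43 = 653.48 kJ/kg
Q = ṁ·Δh = 22.14 kg/s × 653.48 kJ/kg = 14468 kJ/s
|Q| = 14468 kW = 868080 kJ/min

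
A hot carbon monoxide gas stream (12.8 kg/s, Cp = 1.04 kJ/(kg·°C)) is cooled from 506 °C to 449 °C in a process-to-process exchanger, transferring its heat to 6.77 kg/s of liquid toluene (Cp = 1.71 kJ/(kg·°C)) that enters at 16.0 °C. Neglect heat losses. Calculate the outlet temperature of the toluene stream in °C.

Heat released by hot stream: Q = 12.8 × 1.04 × (506 − 449) = 758.78 kJ/s
Energy balance on cold side (adiabatic exchanger): Q = ṁ_c·Cp_c·(T_c,out − T_c,in)
T_c,out = 16.0 + 758.78/(6.77 × 1.71) = 81.544 °C

T_c,out = 81.5 °C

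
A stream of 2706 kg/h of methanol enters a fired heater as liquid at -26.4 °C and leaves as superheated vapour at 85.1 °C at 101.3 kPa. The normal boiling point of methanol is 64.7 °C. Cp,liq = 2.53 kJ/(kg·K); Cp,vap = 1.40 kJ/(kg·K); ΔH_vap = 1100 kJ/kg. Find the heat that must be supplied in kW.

liquid -26.4→64.7 °C: 230.48 kJ/kg
vaporisation at 64.7 °C: 1100 kJ/kg
vapour 64.7→85.1 °C: 28.56 kJ/kg
Δh = 230.48 + 1100 + 28.56 = 1359 kJ/kg
Q = ṁ·Δh = 2706 kg/h × 1359 kJ/kg = 3.6776e+06 kJ/h
|Q| = 1021.5 kW

Q = 1020 kW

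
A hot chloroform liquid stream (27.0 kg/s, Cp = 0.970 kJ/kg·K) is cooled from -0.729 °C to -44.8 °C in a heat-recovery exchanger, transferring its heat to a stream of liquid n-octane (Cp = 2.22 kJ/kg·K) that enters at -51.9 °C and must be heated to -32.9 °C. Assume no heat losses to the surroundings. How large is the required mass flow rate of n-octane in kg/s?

Heat released by hot stream: Q = 27.0 × 0.970 × (-0.729 − -44.8) = 1154.2 kJ/s
Energy balance on cold side (adiabatic exchanger): Q = ṁ_c·Cp_c·(T_c,out − T_c,in)
ṁ_c = 1154.2 / [2.22 × (-32.9 − -51.9)] = 27.364 kg/s

ṁ_c = 27.4 kg/s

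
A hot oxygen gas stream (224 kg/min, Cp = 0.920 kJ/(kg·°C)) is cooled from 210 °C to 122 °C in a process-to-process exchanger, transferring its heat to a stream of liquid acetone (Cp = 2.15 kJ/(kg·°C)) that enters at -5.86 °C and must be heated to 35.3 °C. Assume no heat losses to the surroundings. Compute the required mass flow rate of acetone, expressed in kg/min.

Heat released by hot stream: Q = 224 × 0.920 × (210 − 122) = 18135 kJ/min
Energy balance on cold side (adiabatic exchanger): Q = ṁ_c·Cp_c·(T_c,out − T_c,in)
ṁ_c = 18135 / [2.15 × (35.3 − -5.86)] = 204.93 kg/min

ṁ_c = 205 kg/min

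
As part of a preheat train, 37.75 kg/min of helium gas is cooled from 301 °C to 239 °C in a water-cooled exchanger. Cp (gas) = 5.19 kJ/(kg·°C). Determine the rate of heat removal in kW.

Q = ṁ·Cp·ΔT = 37.75 × 5.19 × (239 − 301) = -12147 kJ/min
Converting: 12147 / 60 s = 202.45 kW

Q_c = 202 kW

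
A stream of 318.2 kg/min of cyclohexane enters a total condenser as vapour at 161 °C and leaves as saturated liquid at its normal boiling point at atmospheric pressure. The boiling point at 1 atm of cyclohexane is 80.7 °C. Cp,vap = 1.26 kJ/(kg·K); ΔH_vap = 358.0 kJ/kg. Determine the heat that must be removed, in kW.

Q_c = 2440 kW

vapour 161→80.7 °C: -101.18 kJ/kg
condensation at 80.7 °C: -358 kJ/kg
Δh = -101.18 + -358 = -459.18 kJ/kg
Q = ṁ·Δh = 318.2 kg/min × -459.18 kJ/kg = -146110 kJ/min
|Q| = 2435.2 kW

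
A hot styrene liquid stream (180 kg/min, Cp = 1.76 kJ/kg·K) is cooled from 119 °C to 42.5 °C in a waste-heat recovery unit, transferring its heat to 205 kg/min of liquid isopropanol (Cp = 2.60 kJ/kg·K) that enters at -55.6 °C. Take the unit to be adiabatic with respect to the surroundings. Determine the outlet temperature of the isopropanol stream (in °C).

Heat released by hot stream: Q = 180 × 1.76 × (119 − 42.5) = 24235 kJ/min
Energy balance on cold side (adiabatic exchanger): Q = ṁ_c·Cp_c·(T_c,out − T_c,in)
T_c,out = -55.6 + 24235/(205 × 2.60) = -10.131 °C

T_c,out = -10.1 °C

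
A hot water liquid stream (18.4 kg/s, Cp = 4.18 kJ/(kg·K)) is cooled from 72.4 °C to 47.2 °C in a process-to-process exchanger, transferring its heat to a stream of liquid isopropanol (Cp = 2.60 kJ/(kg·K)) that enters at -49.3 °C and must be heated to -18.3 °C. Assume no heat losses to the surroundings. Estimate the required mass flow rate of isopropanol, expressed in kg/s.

Heat released by hot stream: Q = 18.4 × 4.18 × (72.4 − 47.2) = 1938.2 kJ/s
Energy balance on cold side (adiabatic exchanger): Q = ṁ_c·Cp_c·(T_c,out − T_c,in)
ṁ_c = 1938.2 / [2.60 × (-18.3 − -49.3)] = 24.047 kg/s

ṁ_c = 24.0 kg/s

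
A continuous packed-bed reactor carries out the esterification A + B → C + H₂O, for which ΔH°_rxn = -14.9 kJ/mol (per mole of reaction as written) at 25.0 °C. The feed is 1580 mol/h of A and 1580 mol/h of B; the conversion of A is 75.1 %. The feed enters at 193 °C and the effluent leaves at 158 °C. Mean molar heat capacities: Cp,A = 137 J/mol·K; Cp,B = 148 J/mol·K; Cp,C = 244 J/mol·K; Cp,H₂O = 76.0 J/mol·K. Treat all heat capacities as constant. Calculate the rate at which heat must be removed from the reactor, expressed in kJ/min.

Extent of reaction ξ = 0.751 × 1580 = 1186.6 mol/h
Reaction term: ξ·ΔH°_rxn = 1186.6 × -14.9 = -17680 kJ/h
Sensible, feed 193→25 °C: -75650 kJ/h
Outlet flows (mol/h): A 393.42, B 393.42, C 1186.6, H₂O 1186.6
Sensible, products 25→158 °C: 65413 kJ/h
Q = ΔH = -27917 kJ/h = -7.7547 kW
Heat removed = 465.28 kJ/min

Q_out = 465 kJ/min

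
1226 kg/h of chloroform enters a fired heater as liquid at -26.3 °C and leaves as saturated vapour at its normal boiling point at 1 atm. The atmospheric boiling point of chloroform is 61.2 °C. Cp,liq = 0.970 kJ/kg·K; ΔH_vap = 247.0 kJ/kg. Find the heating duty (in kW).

liquid -26.3→61.2 °C: 84.875 kJ/kg
vaporisation at 61.2 °C: 247 kJ/kg
Δh = 84.875 + 247 = 331.88 kJ/kg
Q = ṁ·Δh = 1226 kg/h × 331.88 kJ/kg = 406880 kJ/h
|Q| = 113.02 kW

Q = 113 kW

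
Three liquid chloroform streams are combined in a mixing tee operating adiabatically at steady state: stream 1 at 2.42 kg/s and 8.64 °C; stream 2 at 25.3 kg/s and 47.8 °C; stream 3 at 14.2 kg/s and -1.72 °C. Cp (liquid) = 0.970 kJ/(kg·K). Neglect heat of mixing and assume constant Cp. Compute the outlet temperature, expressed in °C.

T_out = 28.8 °C

No heat crosses the boundary, so H_out = H_in.
T_out = Σ ṁᵢCp,ᵢTᵢ / Σ ṁᵢCp,ᵢ
      = 1169.7 / 40.662 = 28.765 °C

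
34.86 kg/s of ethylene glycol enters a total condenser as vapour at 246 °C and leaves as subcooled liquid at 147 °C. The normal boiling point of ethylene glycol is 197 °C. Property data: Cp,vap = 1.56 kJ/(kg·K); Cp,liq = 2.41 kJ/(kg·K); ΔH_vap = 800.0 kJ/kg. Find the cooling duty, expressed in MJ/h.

Q_c = 125000 MJ/h

vapour 246→197 °C: -76.44 kJ/kg
condensation at 197 °C: -800 kJ/kg
liquid 197→147 °C: -120.5 kJ/kg
Δh = -76.44 + -800 + -120.5 = -996.94 kJ/kg
Q = ṁ·Δh = 34.86 kg/s × -996.94 kJ/kg = -34753 kJ/s
|Q| = 34753 kW = 125110 MJ/h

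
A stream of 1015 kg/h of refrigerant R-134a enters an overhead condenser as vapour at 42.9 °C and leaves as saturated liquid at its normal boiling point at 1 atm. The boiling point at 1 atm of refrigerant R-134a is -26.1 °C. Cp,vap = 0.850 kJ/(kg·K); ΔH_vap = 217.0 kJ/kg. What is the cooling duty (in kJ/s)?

Q_c = 77.7 kJ/s

vapour 42.9→-26.1 °C: -58.65 kJ/kg
condensation at -26.1 °C: -217 kJ/kg
Δh = -58.65 + -217 = -275.65 kJ/kg
Q = ṁ·Δh = 1015 kg/h × -275.65 kJ/kg = -279780 kJ/h
|Q| = 77.718 kW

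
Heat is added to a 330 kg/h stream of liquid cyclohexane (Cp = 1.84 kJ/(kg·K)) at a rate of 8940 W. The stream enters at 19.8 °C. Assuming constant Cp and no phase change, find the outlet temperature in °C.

Q = 8940 W = 32184 kJ/h
ΔT = Q/(ṁ·Cp) = 32184/(330×1.84) = 53.004 K
T_out = 19.8 + 53.004 = 72.804 °C

T_out = 72.8 °C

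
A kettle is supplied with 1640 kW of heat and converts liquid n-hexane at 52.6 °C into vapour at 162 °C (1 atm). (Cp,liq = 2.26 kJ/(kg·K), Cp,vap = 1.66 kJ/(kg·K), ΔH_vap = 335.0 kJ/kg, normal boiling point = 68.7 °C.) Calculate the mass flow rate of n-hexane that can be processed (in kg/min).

Δh = 2.26×(68.7−52.6) + 335.0 + 1.66×(162−68.7) = 526.26 kJ/kg
Q = 1640 kW = 1640 kJ/s = 98400 kJ/min
ṁ = Q/Δh = 98400 / 526.26 = 186.98 kg/min

ṁ = 187 kg/min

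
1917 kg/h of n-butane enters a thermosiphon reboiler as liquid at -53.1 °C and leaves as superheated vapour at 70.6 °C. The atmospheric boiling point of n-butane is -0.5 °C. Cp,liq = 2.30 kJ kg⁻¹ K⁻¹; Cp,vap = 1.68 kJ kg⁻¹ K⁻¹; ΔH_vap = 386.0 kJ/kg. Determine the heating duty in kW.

liquid -53.1→-0.5 °C: 120.98 kJ/kg
vaporisation at -0.5 °C: 386 kJ/kg
vapour -0.5→70.6 °C: 119.45 kJ/kg
Δh = 120.98 + 386 + 119.45 = 626.43 kJ/kg
Q = ṁ·Δh = 1917 kg/h × 626.43 kJ/kg = 1.2009e+06 kJ/h
|Q| = 333.57 kW

Q = 334 kW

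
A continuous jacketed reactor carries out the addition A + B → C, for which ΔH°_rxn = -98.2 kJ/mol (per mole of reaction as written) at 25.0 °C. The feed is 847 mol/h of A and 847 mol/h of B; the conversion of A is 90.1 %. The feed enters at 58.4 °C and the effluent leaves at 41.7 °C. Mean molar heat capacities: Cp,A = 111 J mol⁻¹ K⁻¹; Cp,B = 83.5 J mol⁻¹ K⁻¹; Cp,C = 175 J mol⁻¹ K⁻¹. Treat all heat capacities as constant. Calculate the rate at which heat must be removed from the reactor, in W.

Extent of reaction ξ = 0.901 × 847 = 763.15 mol/h
Reaction term: ξ·ΔH°_rxn = 763.15 × -98.2 = -74941 kJ/h
Sensible, feed 58.4→25 °C: -5502.4 kJ/h
Outlet flows (mol/h): A 83.853, B 83.853, C 763.15
Sensible, products 25→41.7 °C: 2502.7 kJ/h
Q = ΔH = -77941 kJ/h = -21.65 kW
Heat removed = 21650 W

Q_out = 21700 W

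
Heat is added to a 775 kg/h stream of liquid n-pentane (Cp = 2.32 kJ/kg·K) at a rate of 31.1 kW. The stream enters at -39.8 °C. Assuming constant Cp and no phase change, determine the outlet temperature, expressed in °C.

T_out = 22.5 °C

Q = 31.1 kW = 111960 kJ/h
ΔT = Q/(ṁ·Cp) = 111960/(775×2.32) = 62.269 K
T_out = -39.8 + 62.269 = 22.469 °C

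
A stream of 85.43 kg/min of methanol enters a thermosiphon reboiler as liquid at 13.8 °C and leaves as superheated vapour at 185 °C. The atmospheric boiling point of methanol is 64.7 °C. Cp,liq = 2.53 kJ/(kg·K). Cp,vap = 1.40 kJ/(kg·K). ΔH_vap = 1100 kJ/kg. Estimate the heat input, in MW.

Q = 1.99 MW

liquid 13.8→64.7 °C: 128.78 kJ/kg
vaporisation at 64.7 °C: 1100 kJ/kg
vapour 64.7→185 °C: 168.42 kJ/kg
Δh = 128.78 + 1100 + 168.42 = 1397.2 kJ/kg
Q = ṁ·Δh = 85.43 kg/min × 1397.2 kJ/kg = 119360 kJ/min
|Q| = 1989.4 kW = 1.9894 MW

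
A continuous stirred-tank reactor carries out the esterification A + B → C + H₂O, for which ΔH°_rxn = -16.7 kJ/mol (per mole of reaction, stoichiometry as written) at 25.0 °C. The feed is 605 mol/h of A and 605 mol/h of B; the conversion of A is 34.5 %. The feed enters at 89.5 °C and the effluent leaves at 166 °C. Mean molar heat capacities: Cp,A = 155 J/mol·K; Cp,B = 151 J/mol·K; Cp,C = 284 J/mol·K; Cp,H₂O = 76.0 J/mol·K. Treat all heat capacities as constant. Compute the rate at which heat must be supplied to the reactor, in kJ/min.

Extent of reaction ξ = 0.345 × 605 = 208.72 mol/h
Reaction term: ξ·ΔH°_rxn = 208.72 × -16.7 = -3485.7 kJ/h
Sensible, feed 89.5→25 °C: -11941 kJ/h
Outlet flows (mol/h): A 396.27, B 396.27, C 208.72, H₂O 208.72
Sensible, products 25→166 °C: 27693 kJ/h
Q = ΔH = 12266 kJ/h = 3.4072 kW
Heat supplied = 204.43 kJ/min

Q_in = 204 kJ/min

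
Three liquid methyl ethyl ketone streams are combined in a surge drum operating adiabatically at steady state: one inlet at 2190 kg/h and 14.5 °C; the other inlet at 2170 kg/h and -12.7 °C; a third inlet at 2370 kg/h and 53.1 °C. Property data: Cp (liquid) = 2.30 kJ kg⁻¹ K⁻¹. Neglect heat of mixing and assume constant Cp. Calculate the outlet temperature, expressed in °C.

Adiabatic, steady state ⇒ Σ ṁᵢCp,ᵢ(T_out − Tᵢ) = 0
T_out = Σ ṁᵢCp,ᵢTᵢ / Σ ṁᵢCp,ᵢ
      = 299100 / 15479 = 19.323 °C

T_out = 19.3 °C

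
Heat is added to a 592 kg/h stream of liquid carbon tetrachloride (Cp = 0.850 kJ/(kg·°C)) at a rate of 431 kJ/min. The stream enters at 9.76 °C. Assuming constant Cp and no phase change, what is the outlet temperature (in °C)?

Q = 431 kJ/min = 25860 kJ/h
ΔT = Q/(ṁ·Cp) = 25860/(592×0.850) = 51.391 K
T_out = 9.76 + 51.391 = 61.151 °C

T_out = 61.2 °C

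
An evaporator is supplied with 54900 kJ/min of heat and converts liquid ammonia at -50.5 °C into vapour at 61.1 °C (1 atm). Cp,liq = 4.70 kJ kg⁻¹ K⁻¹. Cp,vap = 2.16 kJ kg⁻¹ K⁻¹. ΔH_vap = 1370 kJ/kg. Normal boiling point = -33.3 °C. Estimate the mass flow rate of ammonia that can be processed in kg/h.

Δh = 4.70×(-33.3−-50.5) + 1370 + 2.16×(61.1−-33.3) = 1654.7 kJ/kg
Q = 54900 kJ/min = 915 kJ/s = 3.294e+06 kJ/h
ṁ = Q/Δh = 3.294e+06 / 1654.7 = 1990.6 kg/h

ṁ = 1990 kg/h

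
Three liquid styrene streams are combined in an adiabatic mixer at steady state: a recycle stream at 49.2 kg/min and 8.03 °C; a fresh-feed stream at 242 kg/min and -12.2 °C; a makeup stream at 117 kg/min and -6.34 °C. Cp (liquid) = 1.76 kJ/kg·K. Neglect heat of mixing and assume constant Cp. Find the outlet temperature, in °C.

T_out = -8.08 °C

Energy balance with Q = 0: Σ ṁᵢCp,ᵢ(T_out − Tᵢ) = 0
Σ ṁᵢCp,ᵢTᵢ = 49.2×1.76×8.03 + 242×1.76×-12.2 + 117×1.76×-6.34 = -5806.4
Σ ṁᵢCp,ᵢ = 49.2×1.76 + 242×1.76 + 117×1.76 = 718.43
T_out = -5806.4 / 718.43 = -8.0821 °C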